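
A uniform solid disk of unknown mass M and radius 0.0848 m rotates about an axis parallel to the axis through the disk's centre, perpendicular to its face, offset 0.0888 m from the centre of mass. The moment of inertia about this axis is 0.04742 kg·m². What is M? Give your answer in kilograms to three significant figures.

4.13

I = I_cm + Md² = (1/2)MR² + Md² = M·[0.5·(0.0848)² + (0.0888)²] = M·0.011481.
So M = 0.04742 / 0.011481 = 4.1303 kg.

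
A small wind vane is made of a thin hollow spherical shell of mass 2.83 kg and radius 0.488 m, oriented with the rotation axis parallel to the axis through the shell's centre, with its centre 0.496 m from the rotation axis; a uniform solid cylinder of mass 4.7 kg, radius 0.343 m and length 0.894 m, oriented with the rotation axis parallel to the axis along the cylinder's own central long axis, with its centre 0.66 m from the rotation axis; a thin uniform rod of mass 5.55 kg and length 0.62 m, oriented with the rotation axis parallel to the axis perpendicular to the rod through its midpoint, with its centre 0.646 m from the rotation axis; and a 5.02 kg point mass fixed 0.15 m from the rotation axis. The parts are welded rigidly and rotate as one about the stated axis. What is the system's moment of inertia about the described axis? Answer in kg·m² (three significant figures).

6.08

Spherical shell: I_cm = (2/3)MR² = (2/3)(2.83)(0.488)² = 0.4493 kg·m²; centre at d = 0.496 m, so the parallel axis theorem gives I = 0.4493 + (2.83)(0.496)² = 1.1455 kg·m².
Solid cylinder: I_cm = (1/2)MR² = (1/2)(4.7)(0.343)² = 0.27648 kg·m²; centre at d = 0.66 m, so the parallel axis theorem gives I = 0.27648 + (4.7)(0.66)² = 2.3238 kg·m².
Thin rod: I_cm = (1/12)ML² = (1/12)(5.55)(0.62)² = 0.17778 kg·m²; centre at d = 0.646 m, so the parallel axis theorem gives I = 0.17778 + (5.55)(0.646)² = 2.4939 kg·m².
Point mass: I_cm = 0; centre at d = 0.15 m, so the parallel axis theorem gives I = 0 + (5.02)(0.15)² = 0.11295 kg·m².
Total I = 1.1455 + 2.3238 + 2.4939 + 0.11295 = 6.0762 kg·m².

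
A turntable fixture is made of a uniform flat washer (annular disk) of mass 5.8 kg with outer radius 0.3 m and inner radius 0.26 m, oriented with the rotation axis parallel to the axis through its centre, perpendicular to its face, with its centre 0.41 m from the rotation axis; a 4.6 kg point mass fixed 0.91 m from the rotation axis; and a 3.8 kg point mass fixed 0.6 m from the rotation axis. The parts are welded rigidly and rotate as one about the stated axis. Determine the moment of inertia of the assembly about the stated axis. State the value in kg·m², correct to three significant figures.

6.61

Annular disk: I_cm = (1/2)M(R²+r²) = (1/2)(5.8)[(0.3)² + (0.26)²] = 0.45704 kg·m²; centre at d = 0.41 m, so I = I_cm + Md² gives I = 0.45704 + (5.8)(0.41)² = 1.432 kg·m².
Point mass: I_cm = 0; centre at d = 0.91 m, so I = I_cm + Md² gives I = 0 + (4.6)(0.91)² = 3.8093 kg·m².
Point mass: I_cm = 0; centre at d = 0.6 m, so I = I_cm + Md² gives I = 0 + (3.8)(0.6)² = 1.368 kg·m².
Total I = 1.432 + 3.8093 + 1.368 = 6.6093 kg·m².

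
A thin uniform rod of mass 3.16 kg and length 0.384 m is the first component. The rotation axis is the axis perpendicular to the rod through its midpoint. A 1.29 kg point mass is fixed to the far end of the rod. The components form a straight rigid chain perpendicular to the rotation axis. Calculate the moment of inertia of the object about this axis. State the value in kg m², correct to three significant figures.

0.0864

Thin rod: I_cm = (1/12)ML² = (1/12)(3.16)(0.384)² = 0.03883 kg m²; axis through the centre, so I = 0.03883 kg m².
Point mass: I_cm = 0; centre at d = 0.192 m, so the parallel axis theorem gives I = 0 + (1.29)(0.192)² = 0.047555 kg m².
Total I = 0.03883 + 0.047555 = 0.086385 kg m².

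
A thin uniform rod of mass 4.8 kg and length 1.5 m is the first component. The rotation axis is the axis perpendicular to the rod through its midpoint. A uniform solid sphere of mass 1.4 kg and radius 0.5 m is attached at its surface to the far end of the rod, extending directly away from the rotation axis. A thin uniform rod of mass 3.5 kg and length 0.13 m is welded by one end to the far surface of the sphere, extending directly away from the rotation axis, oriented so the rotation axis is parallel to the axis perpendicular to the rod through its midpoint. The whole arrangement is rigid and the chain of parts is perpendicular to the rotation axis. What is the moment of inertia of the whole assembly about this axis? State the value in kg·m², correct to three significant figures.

14.8

Thin rod: I_cm = (1/12)ML² = (1/12)(4.8)(1.5)² = 0.9 kg·m²; axis through the centre, so I = 0.9 kg·m².
Solid sphere: I_cm = (2/5)MR² = (2/5)(1.4)(0.5)² = 0.14 kg·m²; centre at d = 0.75 + 0.5 = 1.25 m, so I = I_cm + Md² gives I = 0.14 + (1.4)(1.25)² = 2.3275 kg·m².
Thin rod: I_cm = (1/12)ML² = (1/12)(3.5)(0.13)² = 0.0049292 kg·m²; centre at d = 0.75 + 0.5 + 0.5 + 0.065 = 1.815 m, so I = I_cm + Md² gives I = 0.0049292 + (3.5)(1.815)² = 11.535 kg·m².
Total I = 0.9 + 2.3275 + 11.535 = 14.762 kg·m².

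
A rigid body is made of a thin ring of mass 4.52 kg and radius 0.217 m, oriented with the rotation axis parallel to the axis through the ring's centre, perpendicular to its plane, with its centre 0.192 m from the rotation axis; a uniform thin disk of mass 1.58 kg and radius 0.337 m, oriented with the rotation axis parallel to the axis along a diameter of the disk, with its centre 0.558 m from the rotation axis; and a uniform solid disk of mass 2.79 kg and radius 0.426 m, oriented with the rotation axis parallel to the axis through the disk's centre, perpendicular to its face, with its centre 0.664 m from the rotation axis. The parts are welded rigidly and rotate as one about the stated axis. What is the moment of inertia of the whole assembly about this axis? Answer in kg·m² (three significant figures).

2.40

Thin ring: I_cm = MR² = (4.52)(0.217)² = 0.21284 kg·m²; centre at d = 0.192 m, so I = I_cm + Md² gives I = 0.21284 + (4.52)(0.192)² = 0.37947 kg·m².
Thin disk: I_cm = (1/4)MR² = (1/4)(1.58)(0.337)² = 0.04486 kg·m²; centre at d = 0.558 m, so I = I_cm + Md² gives I = 0.04486 + (1.58)(0.558)² = 0.53681 kg·m².
Solid disk: I_cm = (1/2)MR² = (1/2)(2.79)(0.426)² = 0.25316 kg·m²; centre at d = 0.664 m, so I = I_cm + Md² gives I = 0.25316 + (2.79)(0.664)² = 1.4833 kg·m².
Total I = 0.37947 + 0.53681 + 1.4833 = 2.3995 kg·m².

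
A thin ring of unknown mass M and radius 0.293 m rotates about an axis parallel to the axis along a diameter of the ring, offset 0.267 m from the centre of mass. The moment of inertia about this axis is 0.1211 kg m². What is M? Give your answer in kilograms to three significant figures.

I = I_cm + Md² = (1/2)MR² + Md² = M·[0.5·(0.293)² + (0.267)²] = M·0.11421.
So M = 0.1211 / 0.11421 = 1.0603 kg.

1.06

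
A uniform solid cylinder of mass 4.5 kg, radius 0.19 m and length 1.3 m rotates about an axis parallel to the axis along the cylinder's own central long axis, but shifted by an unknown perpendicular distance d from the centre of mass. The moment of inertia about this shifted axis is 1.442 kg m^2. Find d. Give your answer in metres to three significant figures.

0.550

About the centre-of-mass axis, I_cm = (1/2)MR² = (1/2)(4.5)(0.19)² = 0.081225 kg m^2.
Parallel axis theorem: I = I_cm + Md², so Md² = 1.442 − 0.081225 = 1.3608 kg m^2.
d = √(1.3608 / 4.5) = 0.5499 m.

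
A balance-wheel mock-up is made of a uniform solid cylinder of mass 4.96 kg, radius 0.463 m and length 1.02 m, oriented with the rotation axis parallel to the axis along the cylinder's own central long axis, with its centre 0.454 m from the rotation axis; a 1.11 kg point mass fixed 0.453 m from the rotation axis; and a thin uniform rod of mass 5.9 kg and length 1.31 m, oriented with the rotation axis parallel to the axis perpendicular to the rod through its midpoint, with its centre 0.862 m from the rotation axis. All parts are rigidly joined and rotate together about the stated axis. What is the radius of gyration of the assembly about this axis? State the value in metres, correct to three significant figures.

Solid cylinder: I_cm = (1/2)MR² = (1/2)(4.96)(0.463)² = 0.53164 kg m^2; centre at d = 0.454 m, so I = I_cm + Md² gives I = 0.53164 + (4.96)(0.454)² = 1.554 kg m^2.
Point mass: I_cm = 0; centre at d = 0.453 m, so I = I_cm + Md² gives I = 0 + (1.11)(0.453)² = 0.22778 kg m^2.
Thin rod: I_cm = (1/12)ML² = (1/12)(5.9)(1.31)² = 0.84375 kg m^2; centre at d = 0.862 m, so I = I_cm + Md² gives I = 0.84375 + (5.9)(0.862)² = 5.2277 kg m^2.
Total I = 7.0095 kg m^2; total mass M = 11.97 kg.
k = √(I/M) = √(7.0095/11.97) = 0.76524 m.

0.765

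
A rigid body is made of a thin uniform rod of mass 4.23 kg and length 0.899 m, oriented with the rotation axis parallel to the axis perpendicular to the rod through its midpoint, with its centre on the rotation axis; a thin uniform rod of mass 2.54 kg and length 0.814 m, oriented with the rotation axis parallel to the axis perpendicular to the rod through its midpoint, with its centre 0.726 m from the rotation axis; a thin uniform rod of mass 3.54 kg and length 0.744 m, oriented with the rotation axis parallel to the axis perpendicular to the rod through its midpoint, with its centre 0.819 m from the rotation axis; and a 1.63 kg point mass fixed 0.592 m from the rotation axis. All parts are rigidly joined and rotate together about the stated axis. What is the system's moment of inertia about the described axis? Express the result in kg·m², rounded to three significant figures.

4.87

Thin rod: I_cm = (1/12)ML² = (1/12)(4.23)(0.899)² = 0.28489 kg·m²; axis through the centre, so I = 0.28489 kg·m².
Thin rod: I_cm = (1/12)ML² = (1/12)(2.54)(0.814)² = 0.14025 kg·m²; centre at d = 0.726 m, so the parallel axis theorem gives I = 0.14025 + (2.54)(0.726)² = 1.479 kg·m².
Thin rod: I_cm = (1/12)ML² = (1/12)(3.54)(0.744)² = 0.16329 kg·m²; centre at d = 0.819 m, so the parallel axis theorem gives I = 0.16329 + (3.54)(0.819)² = 2.5378 kg·m².
Point mass: I_cm = 0; centre at d = 0.592 m, so the parallel axis theorem gives I = 0 + (1.63)(0.592)² = 0.57126 kg·m².
Total I = 0.28489 + 1.479 + 2.5378 + 0.57126 = 4.873 kg·m².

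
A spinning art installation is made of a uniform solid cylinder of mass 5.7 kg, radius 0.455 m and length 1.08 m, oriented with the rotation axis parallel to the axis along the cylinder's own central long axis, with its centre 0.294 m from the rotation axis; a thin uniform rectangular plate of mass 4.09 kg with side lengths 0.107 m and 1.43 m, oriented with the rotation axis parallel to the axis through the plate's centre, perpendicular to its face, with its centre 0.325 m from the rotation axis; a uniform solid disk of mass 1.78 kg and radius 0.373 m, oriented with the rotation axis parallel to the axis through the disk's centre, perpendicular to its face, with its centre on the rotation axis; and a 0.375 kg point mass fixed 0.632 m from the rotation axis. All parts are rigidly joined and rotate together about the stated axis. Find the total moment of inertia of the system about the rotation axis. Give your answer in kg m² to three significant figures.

Solid cylinder: I_cm = (1/2)MR² = (1/2)(5.7)(0.455)² = 0.59002 kg m²; centre at d = 0.294 m, so the parallel axis theorem gives I = 0.59002 + (5.7)(0.294)² = 1.0827 kg m².
Rectangular plate: I_cm = (1/12)M(a²+b²) = (1/12)(4.09)[(0.107)² + (1.43)²] = 0.70087 kg m²; centre at d = 0.325 m, so the parallel axis theorem gives I = 0.70087 + (4.09)(0.325)² = 1.1329 kg m².
Solid disk: I_cm = (1/2)MR² = (1/2)(1.78)(0.373)² = 0.12382 kg m²; axis through the centre, so I = 0.12382 kg m².
Point mass: I_cm = 0; centre at d = 0.632 m, so the parallel axis theorem gives I = 0 + (0.375)(0.632)² = 0.14978 kg m².
Total I = 1.0827 + 1.1329 + 0.12382 + 0.14978 = 2.4892 kg m².

2.49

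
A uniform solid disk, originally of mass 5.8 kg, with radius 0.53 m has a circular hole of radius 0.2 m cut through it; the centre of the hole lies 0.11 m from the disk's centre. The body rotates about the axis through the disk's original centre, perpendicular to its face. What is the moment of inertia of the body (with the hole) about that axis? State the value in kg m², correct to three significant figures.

0.788

Unpierced body about its centre: I₀ = (1/2)MR² = (1/2)(5.8)(0.53)² = 0.81461 kg m².
The removed disk has mass m = M·(r/R)² = (5.8)(0.2/0.53)² = 0.82592 kg (same uniform areal density).
Its moment of inertia about the rotation axis (parallel-axis theorem): I_hole = (1/2)mr² + md² = (1/2)(0.82592)(0.2)² + (0.82592)(0.11)² = 0.026512 kg m².
Treating the hole as negative mass, I = I₀ − I_hole = 0.81461 − 0.026512 = 0.7881 kg m².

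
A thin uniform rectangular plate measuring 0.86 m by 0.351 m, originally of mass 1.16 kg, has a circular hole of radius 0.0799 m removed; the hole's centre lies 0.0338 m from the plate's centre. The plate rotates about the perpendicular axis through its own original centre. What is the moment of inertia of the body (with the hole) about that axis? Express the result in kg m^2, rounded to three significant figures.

0.0831

Unpierced body about its centre: I₀ = (1/12)M(a²+b²) = (1/12)(1.16)[(0.86)² + (0.351)²] = 0.083404 kg m^2.
The removed disk has mass m = M·πr²/(ab) = (1.16)·π(0.0799)²/(0.86·0.351) = 0.077072 kg (same uniform areal density).
Its moment of inertia about the rotation axis (parallel-axis theorem): I_hole = (1/2)mr² + md² = (1/2)(0.077072)(0.0799)² + (0.077072)(0.0338)² = 0.00033406 kg m^2.
Treating the hole as negative mass, I = I₀ − I_hole = 0.083404 − 0.00033406 = 0.08307 kg m^2.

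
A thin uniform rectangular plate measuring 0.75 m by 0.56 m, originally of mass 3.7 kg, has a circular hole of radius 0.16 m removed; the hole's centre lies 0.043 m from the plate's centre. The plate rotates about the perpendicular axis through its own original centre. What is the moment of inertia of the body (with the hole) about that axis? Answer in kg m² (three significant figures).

0.260

Unpierced body about its centre: I₀ = (1/12)M(a²+b²) = (1/12)(3.7)[(0.75)² + (0.56)²] = 0.27013 kg m².
The removed disk has mass m = M·πr²/(ab) = (3.7)·π(0.16)²/(0.75·0.56) = 0.7085 kg (same uniform areal density).
Its moment of inertia about the rotation axis (parallel-axis theorem): I_hole = (1/2)mr² + md² = (1/2)(0.7085)(0.16)² + (0.7085)(0.043)² = 0.010379 kg m².
Treating the hole as negative mass, I = I₀ − I_hole = 0.27013 − 0.010379 = 0.25975 kg m².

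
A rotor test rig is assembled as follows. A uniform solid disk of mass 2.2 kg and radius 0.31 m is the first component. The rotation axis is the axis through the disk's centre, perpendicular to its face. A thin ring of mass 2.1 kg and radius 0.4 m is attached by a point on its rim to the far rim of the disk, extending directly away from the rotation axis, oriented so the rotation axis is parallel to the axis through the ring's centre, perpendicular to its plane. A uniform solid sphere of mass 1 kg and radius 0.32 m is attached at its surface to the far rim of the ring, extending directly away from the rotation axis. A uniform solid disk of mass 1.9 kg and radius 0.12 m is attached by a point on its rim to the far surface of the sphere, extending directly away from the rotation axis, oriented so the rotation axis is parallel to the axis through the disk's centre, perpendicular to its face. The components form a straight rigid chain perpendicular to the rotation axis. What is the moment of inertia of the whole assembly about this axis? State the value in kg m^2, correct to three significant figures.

Solid disk: I_cm = (1/2)MR² = (1/2)(2.2)(0.31)² = 0.10571 kg m^2; axis through the centre, so I = 0.10571 kg m^2.
Thin ring: I_cm = MR² = (2.1)(0.4)² = 0.336 kg m^2; centre at d = 0.31 + 0.4 = 0.71 m, so I = I_cm + Md² gives I = 0.336 + (2.1)(0.71)² = 1.3946 kg m^2.
Solid sphere: I_cm = (2/5)MR² = (2/5)(1)(0.32)² = 0.04096 kg m^2; centre at d = 0.31 + 0.4 + 0.4 + 0.32 = 1.43 m, so I = I_cm + Md² gives I = 0.04096 + (1)(1.43)² = 2.0859 kg m^2.
Solid disk: I_cm = (1/2)MR² = (1/2)(1.9)(0.12)² = 0.01368 kg m^2; centre at d = 0.31 + 0.4 + 0.4 + 0.32 + 0.32 + 0.12 = 1.87 m, so I = I_cm + Md² gives I = 0.01368 + (1.9)(1.87)² = 6.6578 kg m^2.
Total I = 0.10571 + 1.3946 + 2.0859 + 6.6578 = 10.244 kg m^2.

10.2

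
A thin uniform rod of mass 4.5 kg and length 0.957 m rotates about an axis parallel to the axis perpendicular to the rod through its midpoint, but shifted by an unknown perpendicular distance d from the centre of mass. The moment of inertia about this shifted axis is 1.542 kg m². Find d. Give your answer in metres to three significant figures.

About the centre-of-mass axis, I_cm = (1/12)ML² = (1/12)(4.5)(0.957)² = 0.34344 kg m².
Parallel axis theorem: I = I_cm + Md², so Md² = 1.542 − 0.34344 = 1.1986 kg m².
d = √(1.1986 / 4.5) = 0.51609 m.

0.516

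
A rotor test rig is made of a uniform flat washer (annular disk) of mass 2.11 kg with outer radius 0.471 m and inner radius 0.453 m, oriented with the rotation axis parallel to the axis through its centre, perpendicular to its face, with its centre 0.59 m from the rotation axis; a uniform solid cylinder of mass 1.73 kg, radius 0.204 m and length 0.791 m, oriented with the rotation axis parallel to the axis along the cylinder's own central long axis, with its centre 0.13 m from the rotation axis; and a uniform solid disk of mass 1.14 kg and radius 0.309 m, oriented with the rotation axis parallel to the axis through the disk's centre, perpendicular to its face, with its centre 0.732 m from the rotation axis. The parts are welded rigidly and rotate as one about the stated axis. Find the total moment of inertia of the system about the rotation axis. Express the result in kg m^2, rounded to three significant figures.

Annular disk: I_cm = (1/2)M(R²+r²) = (1/2)(2.11)[(0.471)² + (0.453)²] = 0.45054 kg m^2; centre at d = 0.59 m, so I = I_cm + Md² gives I = 0.45054 + (2.11)(0.59)² = 1.185 kg m^2.
Solid cylinder: I_cm = (1/2)MR² = (1/2)(1.73)(0.204)² = 0.035998 kg m^2; centre at d = 0.13 m, so I = I_cm + Md² gives I = 0.035998 + (1.73)(0.13)² = 0.065235 kg m^2.
Solid disk: I_cm = (1/2)MR² = (1/2)(1.14)(0.309)² = 0.054424 kg m^2; centre at d = 0.732 m, so I = I_cm + Md² gives I = 0.054424 + (1.14)(0.732)² = 0.66526 kg m^2.
Total I = 1.185 + 0.065235 + 0.66526 = 1.9155 kg m^2.

1.92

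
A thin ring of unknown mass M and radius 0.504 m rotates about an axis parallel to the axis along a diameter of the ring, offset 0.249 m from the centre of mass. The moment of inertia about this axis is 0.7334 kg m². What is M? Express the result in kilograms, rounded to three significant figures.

3.88

I = I_cm + Md² = (1/2)MR² + Md² = M·[0.5·(0.504)² + (0.249)²] = M·0.18901.
So M = 0.7334 / 0.18901 = 3.8802 kg.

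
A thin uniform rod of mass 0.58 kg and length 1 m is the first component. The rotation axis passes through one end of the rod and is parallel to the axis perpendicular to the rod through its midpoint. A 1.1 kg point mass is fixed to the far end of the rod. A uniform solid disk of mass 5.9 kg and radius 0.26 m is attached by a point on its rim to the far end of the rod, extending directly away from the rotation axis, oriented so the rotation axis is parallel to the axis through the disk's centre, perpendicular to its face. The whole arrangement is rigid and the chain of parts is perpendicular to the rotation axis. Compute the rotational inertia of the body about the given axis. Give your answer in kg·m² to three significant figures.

10.9

Thin rod: I_cm = (1/12)ML² = (1/12)(0.58)(1)² = 0.048333 kg·m²; centre at d = 0.5 m, so the parallel axis theorem gives I = 0.048333 + (0.58)(0.5)² = 0.19333 kg·m².
Point mass: I_cm = 0; centre at d = 0.5 + 0.5 = 1 m, so the parallel axis theorem gives I = 0 + (1.1)(1)² = 1.1 kg·m².
Solid disk: I_cm = (1/2)MR² = (1/2)(5.9)(0.26)² = 0.19942 kg·m²; centre at d = 0.5 + 0.5 + 0.26 = 1.26 m, so the parallel axis theorem gives I = 0.19942 + (5.9)(1.26)² = 9.5663 kg·m².
Total I = 0.19333 + 1.1 + 9.5663 = 10.86 kg·m².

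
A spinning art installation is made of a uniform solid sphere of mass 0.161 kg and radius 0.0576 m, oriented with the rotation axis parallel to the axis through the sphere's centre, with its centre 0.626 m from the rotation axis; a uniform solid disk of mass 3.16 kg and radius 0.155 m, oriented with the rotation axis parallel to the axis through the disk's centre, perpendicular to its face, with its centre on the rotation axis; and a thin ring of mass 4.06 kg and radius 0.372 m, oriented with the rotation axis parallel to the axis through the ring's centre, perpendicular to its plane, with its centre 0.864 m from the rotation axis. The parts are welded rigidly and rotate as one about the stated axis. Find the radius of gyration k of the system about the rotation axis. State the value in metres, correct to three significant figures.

Solid sphere: I_cm = (2/5)MR² = (2/5)(0.161)(0.0576)² = 0.00021366 kg m²; centre at d = 0.626 m, so I = I_cm + Md² gives I = 0.00021366 + (0.161)(0.626)² = 0.063306 kg m².
Solid disk: I_cm = (1/2)MR² = (1/2)(3.16)(0.155)² = 0.03796 kg m²; axis through the centre, so I = 0.03796 kg m².
Thin ring: I_cm = MR² = (4.06)(0.372)² = 0.56184 kg m²; centre at d = 0.864 m, so I = I_cm + Md² gives I = 0.56184 + (4.06)(0.864)² = 3.5926 kg m².
Total I = 3.6939 kg m²; total mass M = 7.381 kg.
k = √(I/M) = √(3.6939/7.381) = 0.70743 m.

0.707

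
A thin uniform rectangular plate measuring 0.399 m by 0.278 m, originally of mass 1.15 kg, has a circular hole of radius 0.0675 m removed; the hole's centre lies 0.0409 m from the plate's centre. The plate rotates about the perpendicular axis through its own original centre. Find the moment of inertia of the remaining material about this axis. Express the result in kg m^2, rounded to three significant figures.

0.0221

Unpierced body about its centre: I₀ = (1/12)M(a²+b²) = (1/12)(1.15)[(0.399)² + (0.278)²] = 0.022663 kg m^2.
The removed disk has mass m = M·πr²/(ab) = (1.15)·π(0.0675)²/(0.399·0.278) = 0.1484 kg (same uniform areal density).
Its moment of inertia about the rotation axis (parallel-axis theorem): I_hole = (1/2)mr² + md² = (1/2)(0.1484)(0.0675)² + (0.1484)(0.0409)² = 0.00058632 kg m^2.
Treating the hole as negative mass, I = I₀ − I_hole = 0.022663 − 0.00058632 = 0.022077 kg m^2.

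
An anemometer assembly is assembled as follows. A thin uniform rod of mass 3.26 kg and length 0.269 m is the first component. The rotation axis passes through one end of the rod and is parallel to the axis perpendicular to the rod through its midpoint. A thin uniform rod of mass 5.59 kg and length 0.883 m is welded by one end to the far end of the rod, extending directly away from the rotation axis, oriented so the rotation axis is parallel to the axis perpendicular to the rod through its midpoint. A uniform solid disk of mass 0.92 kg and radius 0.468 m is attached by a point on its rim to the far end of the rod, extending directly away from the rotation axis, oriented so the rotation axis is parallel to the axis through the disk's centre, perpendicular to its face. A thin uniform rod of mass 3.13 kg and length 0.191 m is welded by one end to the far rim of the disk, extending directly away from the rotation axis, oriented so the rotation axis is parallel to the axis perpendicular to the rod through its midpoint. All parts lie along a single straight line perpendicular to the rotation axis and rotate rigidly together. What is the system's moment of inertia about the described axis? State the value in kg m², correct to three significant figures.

Thin rod: I_cm = (1/12)ML² = (1/12)(3.26)(0.269)² = 0.019658 kg m²; centre at d = 0.1345 m, so I = I_cm + Md² gives I = 0.019658 + (3.26)(0.1345)² = 0.078632 kg m².
Thin rod: I_cm = (1/12)ML² = (1/12)(5.59)(0.883)² = 0.36321 kg m²; centre at d = 0.1345 + 0.1345 + 0.4415 = 0.7105 m, so I = I_cm + Md² gives I = 0.36321 + (5.59)(0.7105)² = 3.1851 kg m².
Solid disk: I_cm = (1/2)MR² = (1/2)(0.92)(0.468)² = 0.10075 kg m²; centre at d = 0.1345 + 0.1345 + 0.4415 + 0.4415 + 0.468 = 1.62 m, so I = I_cm + Md² gives I = 0.10075 + (0.92)(1.62)² = 2.5152 kg m².
Thin rod: I_cm = (1/12)ML² = (1/12)(3.13)(0.191)² = 0.0095155 kg m²; centre at d = 0.1345 + 0.1345 + 0.4415 + 0.4415 + 0.468 + 0.468 + 0.0955 = 2.1835 m, so I = I_cm + Md² gives I = 0.0095155 + (3.13)(2.1835)² = 14.932 kg m².
Total I = 0.078632 + 3.1851 + 2.5152 + 14.932 = 20.711 kg m².

20.7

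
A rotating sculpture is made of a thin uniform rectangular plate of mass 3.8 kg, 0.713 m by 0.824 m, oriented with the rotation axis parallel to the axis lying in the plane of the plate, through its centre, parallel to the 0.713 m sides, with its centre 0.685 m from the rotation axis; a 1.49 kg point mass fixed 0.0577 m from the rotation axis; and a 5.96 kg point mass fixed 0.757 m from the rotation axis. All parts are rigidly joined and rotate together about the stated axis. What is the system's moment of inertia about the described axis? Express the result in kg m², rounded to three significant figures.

5.42

Rectangular plate: I_cm = (1/12)Mb² = (1/12)(3.8)(0.824)² = 0.21501 kg m²; centre at d = 0.685 m, so I = I_cm + Md² gives I = 0.21501 + (3.8)(0.685)² = 1.9981 kg m².
Point mass: I_cm = 0; centre at d = 0.0577 m, so I = I_cm + Md² gives I = 0 + (1.49)(0.0577)² = 0.0049606 kg m².
Point mass: I_cm = 0; centre at d = 0.757 m, so I = I_cm + Md² gives I = 0 + (5.96)(0.757)² = 3.4154 kg m².
Total I = 1.9981 + 0.0049606 + 3.4154 = 5.4184 kg m².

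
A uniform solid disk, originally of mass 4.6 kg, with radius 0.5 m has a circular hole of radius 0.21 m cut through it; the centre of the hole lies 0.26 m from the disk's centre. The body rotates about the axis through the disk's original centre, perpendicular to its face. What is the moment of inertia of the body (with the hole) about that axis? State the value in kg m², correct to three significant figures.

0.502

Unpierced body about its centre: I₀ = (1/2)MR² = (1/2)(4.6)(0.5)² = 0.575 kg m².
The removed disk has mass m = M·(r/R)² = (4.6)(0.21/0.5)² = 0.81144 kg (same uniform areal density).
Its moment of inertia about the rotation axis (parallel-axis theorem): I_hole = (1/2)mr² + md² = (1/2)(0.81144)(0.21)² + (0.81144)(0.26)² = 0.072746 kg m².
Treating the hole as negative mass, I = I₀ − I_hole = 0.575 − 0.072746 = 0.50225 kg m².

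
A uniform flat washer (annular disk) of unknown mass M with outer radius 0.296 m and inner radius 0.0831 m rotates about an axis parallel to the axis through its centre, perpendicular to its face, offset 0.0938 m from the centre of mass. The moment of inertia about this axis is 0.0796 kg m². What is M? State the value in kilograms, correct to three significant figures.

I = I_cm + Md² = (1/2)M(R²+r²) + Md² = M·[0.5·[(0.296)² + (0.0831)²] + (0.0938)²] = M·0.056059.
So M = 0.0796 / 0.056059 = 1.4199 kg.

1.42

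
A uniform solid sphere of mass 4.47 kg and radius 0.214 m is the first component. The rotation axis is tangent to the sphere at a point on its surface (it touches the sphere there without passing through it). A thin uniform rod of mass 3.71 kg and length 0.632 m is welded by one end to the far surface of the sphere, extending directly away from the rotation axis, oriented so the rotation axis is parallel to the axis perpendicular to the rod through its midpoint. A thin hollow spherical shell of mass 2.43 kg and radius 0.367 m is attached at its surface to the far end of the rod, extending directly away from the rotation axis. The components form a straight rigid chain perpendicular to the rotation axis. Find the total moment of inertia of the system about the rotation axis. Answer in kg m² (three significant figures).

7.63

Solid sphere: I_cm = (2/5)MR² = (2/5)(4.47)(0.214)² = 0.081883 kg m²; centre at d = 0.214 m, so I = I_cm + Md² gives I = 0.081883 + (4.47)(0.214)² = 0.28659 kg m².
Thin rod: I_cm = (1/12)ML² = (1/12)(3.71)(0.632)² = 0.12349 kg m²; centre at d = 0.214 + 0.214 + 0.316 = 0.744 m, so I = I_cm + Md² gives I = 0.12349 + (3.71)(0.744)² = 2.1771 kg m².
Spherical shell: I_cm = (2/3)MR² = (2/3)(2.43)(0.367)² = 0.2182 kg m²; centre at d = 0.214 + 0.214 + 0.316 + 0.316 + 0.367 = 1.427 m, so I = I_cm + Md² gives I = 0.2182 + (2.43)(1.427)² = 5.1665 kg m².
Total I = 0.28659 + 2.1771 + 5.1665 = 7.6302 kg m².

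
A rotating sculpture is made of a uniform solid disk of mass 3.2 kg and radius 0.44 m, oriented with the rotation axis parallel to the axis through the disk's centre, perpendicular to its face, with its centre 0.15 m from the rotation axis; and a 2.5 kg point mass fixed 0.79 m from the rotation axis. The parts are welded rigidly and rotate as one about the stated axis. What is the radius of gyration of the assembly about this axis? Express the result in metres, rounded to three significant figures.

Solid disk: I_cm = (1/2)MR² = (1/2)(3.2)(0.44)² = 0.30976 kg m²; centre at d = 0.15 m, so I = I_cm + Md² gives I = 0.30976 + (3.2)(0.15)² = 0.38176 kg m².
Point mass: I_cm = 0; centre at d = 0.79 m, so I = I_cm + Md² gives I = 0 + (2.5)(0.79)² = 1.5603 kg m².
Total I = 1.942 kg m²; total mass M = 5.7 kg.
k = √(I/M) = √(1.942/5.7) = 0.5837 m.

0.584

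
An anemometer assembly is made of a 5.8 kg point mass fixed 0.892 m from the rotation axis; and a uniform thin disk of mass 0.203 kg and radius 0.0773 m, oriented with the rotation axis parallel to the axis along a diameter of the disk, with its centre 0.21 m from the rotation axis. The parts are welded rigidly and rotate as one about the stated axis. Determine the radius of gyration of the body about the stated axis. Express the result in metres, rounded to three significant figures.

Point mass: I_cm = 0; centre at d = 0.892 m, so I = I_cm + Md² gives I = 0 + (5.8)(0.892)² = 4.6149 kg m^2.
Thin disk: I_cm = (1/4)MR² = (1/4)(0.203)(0.0773)² = 0.00030325 kg m^2; centre at d = 0.21 m, so I = I_cm + Md² gives I = 0.00030325 + (0.203)(0.21)² = 0.0092555 kg m^2.
Total I = 4.6241 kg m^2; total mass M = 6.003 kg.
k = √(I/M) = √(4.6241/6.003) = 0.87767 m.

0.878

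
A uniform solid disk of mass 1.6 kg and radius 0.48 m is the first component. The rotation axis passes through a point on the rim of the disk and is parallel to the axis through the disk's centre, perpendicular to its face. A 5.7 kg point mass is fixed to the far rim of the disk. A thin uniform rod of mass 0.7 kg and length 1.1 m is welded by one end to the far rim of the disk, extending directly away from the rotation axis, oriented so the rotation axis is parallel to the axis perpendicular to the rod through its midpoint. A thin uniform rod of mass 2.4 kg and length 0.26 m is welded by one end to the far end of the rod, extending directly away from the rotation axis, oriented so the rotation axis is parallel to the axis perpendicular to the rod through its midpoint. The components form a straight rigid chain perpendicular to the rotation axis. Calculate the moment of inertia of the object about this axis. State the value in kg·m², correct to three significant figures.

Solid disk: I_cm = (1/2)MR² = (1/2)(1.6)(0.48)² = 0.18432 kg·m²; centre at d = 0.48 m, so I = I_cm + Md² gives I = 0.18432 + (1.6)(0.48)² = 0.55296 kg·m².
Point mass: I_cm = 0; centre at d = 0.48 + 0.48 = 0.96 m, so I = I_cm + Md² gives I = 0 + (5.7)(0.96)² = 5.2531 kg·m².
Thin rod: I_cm = (1/12)ML² = (1/12)(0.7)(1.1)² = 0.070583 kg·m²; centre at d = 0.48 + 0.48 + 0.55 = 1.51 m, so I = I_cm + Md² gives I = 0.070583 + (0.7)(1.51)² = 1.6667 kg·m².
Thin rod: I_cm = (1/12)ML² = (1/12)(2.4)(0.26)² = 0.01352 kg·m²; centre at d = 0.48 + 0.48 + 0.55 + 0.55 + 0.13 = 2.19 m, so I = I_cm + Md² gives I = 0.01352 + (2.4)(2.19)² = 11.524 kg·m².
Total I = 0.55296 + 5.2531 + 1.6667 + 11.524 = 18.997 kg·m².

19.0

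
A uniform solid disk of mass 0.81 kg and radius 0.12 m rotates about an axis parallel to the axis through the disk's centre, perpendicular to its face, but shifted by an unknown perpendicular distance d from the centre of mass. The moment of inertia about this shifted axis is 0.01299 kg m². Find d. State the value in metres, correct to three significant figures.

About the centre-of-mass axis, I_cm = (1/2)MR² = (1/2)(0.81)(0.12)² = 0.005832 kg m².
Parallel axis theorem: I = I_cm + Md², so Md² = 0.01299 − 0.005832 = 0.007158 kg m².
d = √(0.007158 / 0.81) = 0.094006 m.

0.0940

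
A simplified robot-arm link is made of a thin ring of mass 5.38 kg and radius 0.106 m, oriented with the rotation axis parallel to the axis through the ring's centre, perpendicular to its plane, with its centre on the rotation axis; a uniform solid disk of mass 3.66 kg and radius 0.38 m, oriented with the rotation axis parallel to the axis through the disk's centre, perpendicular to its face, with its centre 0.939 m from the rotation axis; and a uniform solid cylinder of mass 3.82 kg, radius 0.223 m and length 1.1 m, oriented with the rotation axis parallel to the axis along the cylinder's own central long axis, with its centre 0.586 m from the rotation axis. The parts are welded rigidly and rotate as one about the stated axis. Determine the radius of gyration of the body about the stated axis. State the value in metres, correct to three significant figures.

Thin ring: I_cm = MR² = (5.38)(0.106)² = 0.06045 kg m^2; axis through the centre, so I = 0.06045 kg m^2.
Solid disk: I_cm = (1/2)MR² = (1/2)(3.66)(0.38)² = 0.26425 kg m^2; centre at d = 0.939 m, so I = I_cm + Md² gives I = 0.26425 + (3.66)(0.939)² = 3.4914 kg m^2.
Solid cylinder: I_cm = (1/2)MR² = (1/2)(3.82)(0.223)² = 0.094982 kg m^2; centre at d = 0.586 m, so I = I_cm + Md² gives I = 0.094982 + (3.82)(0.586)² = 1.4068 kg m^2.
Total I = 4.9586 kg m^2; total mass M = 12.86 kg.
k = √(I/M) = √(4.9586/12.86) = 0.62095 m.

0.621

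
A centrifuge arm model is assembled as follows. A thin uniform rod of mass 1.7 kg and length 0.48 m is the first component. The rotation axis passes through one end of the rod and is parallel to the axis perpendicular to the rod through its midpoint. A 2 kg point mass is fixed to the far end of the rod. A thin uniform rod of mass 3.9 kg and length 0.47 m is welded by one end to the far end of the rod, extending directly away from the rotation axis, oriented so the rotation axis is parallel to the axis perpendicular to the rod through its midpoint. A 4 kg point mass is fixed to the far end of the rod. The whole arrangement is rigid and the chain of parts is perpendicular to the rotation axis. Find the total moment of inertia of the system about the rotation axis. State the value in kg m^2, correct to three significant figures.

6.27

Thin rod: I_cm = (1/12)ML² = (1/12)(1.7)(0.48)² = 0.03264 kg m^2; centre at d = 0.24 m, so the parallel axis theorem gives I = 0.03264 + (1.7)(0.24)² = 0.13056 kg m^2.
Point mass: I_cm = 0; centre at d = 0.24 + 0.24 = 0.48 m, so the parallel axis theorem gives I = 0 + (2)(0.48)² = 0.4608 kg m^2.
Thin rod: I_cm = (1/12)ML² = (1/12)(3.9)(0.47)² = 0.071792 kg m^2; centre at d = 0.24 + 0.24 + 0.235 = 0.715 m, so the parallel axis theorem gives I = 0.071792 + (3.9)(0.715)² = 2.0656 kg m^2.
Point mass: I_cm = 0; centre at d = 0.24 + 0.24 + 0.235 + 0.235 = 0.95 m, so the parallel axis theorem gives I = 0 + (4)(0.95)² = 3.61 kg m^2.
Total I = 0.13056 + 0.4608 + 2.0656 + 3.61 = 6.2669 kg m^2.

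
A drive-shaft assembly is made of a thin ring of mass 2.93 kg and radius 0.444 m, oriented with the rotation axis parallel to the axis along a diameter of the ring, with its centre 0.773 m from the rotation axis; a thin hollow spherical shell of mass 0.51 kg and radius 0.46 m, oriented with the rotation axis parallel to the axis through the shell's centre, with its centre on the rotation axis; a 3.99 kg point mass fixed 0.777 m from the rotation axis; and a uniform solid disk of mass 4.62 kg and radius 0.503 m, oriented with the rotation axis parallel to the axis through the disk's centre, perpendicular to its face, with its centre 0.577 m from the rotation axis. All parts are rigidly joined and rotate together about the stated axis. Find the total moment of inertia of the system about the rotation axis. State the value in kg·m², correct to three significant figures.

6.64

Thin ring: I_cm = (1/2)MR² = (1/2)(2.93)(0.444)² = 0.2888 kg·m²; centre at d = 0.773 m, so I = I_cm + Md² gives I = 0.2888 + (2.93)(0.773)² = 2.0396 kg·m².
Spherical shell: I_cm = (2/3)MR² = (2/3)(0.51)(0.46)² = 0.071944 kg·m²; axis through the centre, so I = 0.071944 kg·m².
Point mass: I_cm = 0; centre at d = 0.777 m, so I = I_cm + Md² gives I = 0 + (3.99)(0.777)² = 2.4089 kg·m².
Solid disk: I_cm = (1/2)MR² = (1/2)(4.62)(0.503)² = 0.58445 kg·m²; centre at d = 0.577 m, so I = I_cm + Md² gives I = 0.58445 + (4.62)(0.577)² = 2.1226 kg·m².
Total I = 2.0396 + 0.071944 + 2.4089 + 2.1226 = 6.643 kg·m².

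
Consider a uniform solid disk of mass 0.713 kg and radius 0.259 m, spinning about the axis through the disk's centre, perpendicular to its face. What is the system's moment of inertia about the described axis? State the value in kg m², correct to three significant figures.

0.0239

I_cm = (1/2)MR² = (1/2)(0.713)(0.259)² = 0.023914 kg m²; axis through the centre, so I = 0.023914 kg m².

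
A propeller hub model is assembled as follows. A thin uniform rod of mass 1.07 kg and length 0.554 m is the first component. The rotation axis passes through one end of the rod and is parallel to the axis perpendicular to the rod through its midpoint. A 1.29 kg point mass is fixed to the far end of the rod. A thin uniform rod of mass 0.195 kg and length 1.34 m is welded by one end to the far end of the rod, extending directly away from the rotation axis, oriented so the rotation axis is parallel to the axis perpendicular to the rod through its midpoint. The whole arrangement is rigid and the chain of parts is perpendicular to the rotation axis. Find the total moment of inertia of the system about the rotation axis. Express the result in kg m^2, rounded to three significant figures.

Thin rod: I_cm = (1/12)ML² = (1/12)(1.07)(0.554)² = 0.027367 kg m^2; centre at d = 0.277 m, so the parallel axis theorem gives I = 0.027367 + (1.07)(0.277)² = 0.10947 kg m^2.
Point mass: I_cm = 0; centre at d = 0.277 + 0.277 = 0.554 m, so the parallel axis theorem gives I = 0 + (1.29)(0.554)² = 0.39592 kg m^2.
Thin rod: I_cm = (1/12)ML² = (1/12)(0.195)(1.34)² = 0.029179 kg m^2; centre at d = 0.277 + 0.277 + 0.67 = 1.224 m, so the parallel axis theorem gives I = 0.029179 + (0.195)(1.224)² = 0.32132 kg m^2.
Total I = 0.10947 + 0.39592 + 0.32132 = 0.82671 kg m^2.

0.827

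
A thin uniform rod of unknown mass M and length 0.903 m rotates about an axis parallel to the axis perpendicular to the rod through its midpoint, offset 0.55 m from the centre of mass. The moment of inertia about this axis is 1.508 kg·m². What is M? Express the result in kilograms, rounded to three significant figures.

I = I_cm + Md² = (1/12)ML² + Md² = M·[0.0833333·(0.903)² + (0.55)²] = M·0.37045.
So M = 1.508 / 0.37045 = 4.0707 kg.

4.07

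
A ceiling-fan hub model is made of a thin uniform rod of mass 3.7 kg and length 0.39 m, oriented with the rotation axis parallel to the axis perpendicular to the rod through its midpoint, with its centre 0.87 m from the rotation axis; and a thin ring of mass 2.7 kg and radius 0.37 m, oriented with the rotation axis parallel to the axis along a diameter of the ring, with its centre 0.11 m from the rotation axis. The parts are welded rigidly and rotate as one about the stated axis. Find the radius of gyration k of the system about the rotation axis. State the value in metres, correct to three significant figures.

Thin rod: I_cm = (1/12)ML² = (1/12)(3.7)(0.39)² = 0.046898 kg·m²; centre at d = 0.87 m, so the parallel axis theorem gives I = 0.046898 + (3.7)(0.87)² = 2.8474 kg·m².
Thin ring: I_cm = (1/2)MR² = (1/2)(2.7)(0.37)² = 0.18482 kg·m²; centre at d = 0.11 m, so the parallel axis theorem gives I = 0.18482 + (2.7)(0.11)² = 0.21749 kg·m².
Total I = 3.0649 kg·m²; total mass M = 6.4 kg.
k = √(I/M) = √(3.0649/6.4) = 0.69202 m.

0.692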